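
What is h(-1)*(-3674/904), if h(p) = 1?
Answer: -1837/452 ≈ -4.0642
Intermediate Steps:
h(-1)*(-3674/904) = 1*(-3674/904) = 1*(-3674*1/904) = 1*(-1837/452) = -1837/452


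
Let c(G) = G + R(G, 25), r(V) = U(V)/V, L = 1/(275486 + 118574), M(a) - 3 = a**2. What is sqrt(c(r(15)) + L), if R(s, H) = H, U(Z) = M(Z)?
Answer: sqrt(1560597098695)/197030 ≈ 6.3403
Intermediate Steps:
M(a) = 3 + a**2
U(Z) = 3 + Z**2
L = 1/394060 ≈ 2.5377e-6
r(V) = (3 + V**2)/V
c(G) = 25 + G (c(G) = G + 25 = 25 + G)
sqrt(c(r(15)) + L) = sqrt((25 + (15 + 3/15)) + 1/394060) = sqrt((25 + (15 + 3*(1/15))) + 1/394060) = sqrt((25 + (15 + 1/5)) + 1/394060) = sqrt((25 + 76/5) + 1/394060) = sqrt(201/5 + 1/394060) = sqrt(15841213/394060) = sqrt(1560597098695)/197030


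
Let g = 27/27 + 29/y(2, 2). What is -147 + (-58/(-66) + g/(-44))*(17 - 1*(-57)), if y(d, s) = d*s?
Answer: -25303/264 ≈ -95.845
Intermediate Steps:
g = 33/4 (g = 27/27 + 29/((2*2)) = 27*(1/27) + 29/4 = 1 + 29*(¼) = 1 + 29/4 = 33/4 ≈ 8.2500)
-147 + (-58/(-66) + g/(-44))*(17 - 1*(-57)) = -147 + (-58/(-66) + (33/4)/(-44))*(17 - 1*(-57)) = -147 + (-58*(-1/66) + (33/4)*(-1/44))*(17 + 57) = -147 + (29/33 - 3/16)*74 = -147 + (365/528)*74 = -147 + 13505/264 = -25303/264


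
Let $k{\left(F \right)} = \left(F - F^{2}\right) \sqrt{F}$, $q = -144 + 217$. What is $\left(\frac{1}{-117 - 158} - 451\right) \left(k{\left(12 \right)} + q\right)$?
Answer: $- \frac{9053898}{275} + \frac{2976624 \sqrt{3}}{25} \approx 1.733 \cdot 10^{5}$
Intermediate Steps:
$q = 73$
$k{\left(F \right)} = \sqrt{F} \left(F - F^{2}\right)$
$\left(\frac{1}{-117 - 158} - 451\right) \left(k{\left(12 \right)} + q\right) = \left(\frac{1}{-117 - 158} - 451\right) \left(12^{\frac{3}{2}} \left(1 - 12\right) + 73\right) = \left(\frac{1}{-275} - 451\right) \left(24 \sqrt{3} \left(1 - 12\right) + 73\right) = \left(- \frac{1}{275} - 451\right) \left(24 \sqrt{3} \left(-11\right) + 73\right) = - \frac{124026 \left(- 264 \sqrt{3} + 73\right)}{275} = - \frac{124026 \left(73 - 264 \sqrt{3}\right)}{275} = - \frac{9053898}{275} + \frac{2976624 \sqrt{3}}{25}$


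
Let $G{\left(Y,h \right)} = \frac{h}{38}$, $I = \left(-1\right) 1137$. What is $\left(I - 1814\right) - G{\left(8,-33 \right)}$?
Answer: $- \frac{112105}{38} \approx -2950.1$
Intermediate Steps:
$I = -1137$
$G{\left(Y,h \right)} = \frac{h}{38}$ ($G{\left(Y,h \right)} = h \frac{1}{38} = \frac{h}{38}$)
$\left(I - 1814\right) - G{\left(8,-33 \right)} = \left(-1137 - 1814\right) - \frac{1}{38} \left(-33\right) = -2951 - - \frac{33}{38} = -2951 + \frac{33}{38} = - \frac{112105}{38}$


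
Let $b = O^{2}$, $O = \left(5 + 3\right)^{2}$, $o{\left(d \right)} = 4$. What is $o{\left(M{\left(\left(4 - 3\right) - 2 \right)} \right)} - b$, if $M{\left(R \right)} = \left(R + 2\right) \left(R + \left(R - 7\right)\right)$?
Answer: $-4092$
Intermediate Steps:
$M{\left(R \right)} = \left(-7 + 2 R\right) \left(2 + R\right)$ ($M{\left(R \right)} = \left(2 + R\right) \left(R + \left(-7 + R\right)\right) = \left(2 + R\right) \left(-7 + 2 R\right) = \left(-7 + 2 R\right) \left(2 + R\right)$)
$O = 64$ ($O = 8^{2} = 64$)
$b = 4096$ ($b = 64^{2} = 4096$)
$o{\left(M{\left(\left(4 - 3\right) - 2 \right)} \right)} - b = 4 - 4096 = -4092$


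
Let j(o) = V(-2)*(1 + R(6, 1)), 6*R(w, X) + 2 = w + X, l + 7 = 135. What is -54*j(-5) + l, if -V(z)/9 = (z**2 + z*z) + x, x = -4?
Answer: 3692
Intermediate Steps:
l = 128 (l = -7 + 135 = 128)
R(w, X) = -1/3 + X/6 + w/6 (R(w, X) = -1/3 + (w + X)/6 = -1/3 + (X + w)/6 = -1/3 + (X/6 + w/6) = -1/3 + X/6 + w/6)
V(z) = 36 - 18*z**2 (V(z) = -9*((z**2 + z*z) - 4) = -9*((z**2 + z**2) - 4) = -9*(2*z**2 - 4) = -9*(-4 + 2*z**2) = 36 - 18*z**2)
j(o) = -66 (j(o) = (36 - 18*(-2)**2)*(1 + (-1/3 + (1/6)*1 + (1/6)*6)) = (36 - 18*4)*(1 + (-1/3 + 1/6 + 1)) = (36 - 72)*(1 + 5/6) = -36*11/6 = -66)
-54*j(-5) + l = -54*(-66) + 128 = 3564 + 128 = 3692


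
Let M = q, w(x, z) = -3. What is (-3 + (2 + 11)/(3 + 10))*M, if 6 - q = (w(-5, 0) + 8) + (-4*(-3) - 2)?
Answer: 18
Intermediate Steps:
q = -9 (q = 6 - ((-3 + 8) + (-4*(-3) - 2)) = 6 - (5 + (12 - 2)) = 6 - (5 + 10) = 6 - 1*15 = 6 - 15 = -9)
M = -9
(-3 + (2 + 11)/(3 + 10))*M = (-3 + (2 + 11)/(3 + 10))*(-9) = (-3 + 13/13)*(-9) = (-3 + 13*(1/13))*(-9) = (-3 + 1)*(-9) = -2*(-9) = 18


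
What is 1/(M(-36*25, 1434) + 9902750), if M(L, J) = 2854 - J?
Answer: 1/9904170 ≈ 1.0097e-7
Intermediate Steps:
1/(M(-36*25, 1434) + 9902750) = 1/((2854 - 1*1434) + 9902750) = 1/((2854 - 1434) + 9902750) = 1/(1420 + 9902750) = 1/9904170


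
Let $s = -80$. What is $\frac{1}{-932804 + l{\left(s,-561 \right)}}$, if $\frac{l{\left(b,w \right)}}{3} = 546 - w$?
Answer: $- \frac{1}{929483} \approx -1.0759 \cdot 10^{-6}$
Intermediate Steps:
$l{\left(b,w \right)} = 1638 - 3 w$ ($l{\left(b,w \right)} = 3 \left(546 - w\right) = 1638 - 3 w$)
$\frac{1}{-932804 + l{\left(s,-561 \right)}} = \frac{1}{-932804 + \left(1638 - -1683\right)} = \frac{1}{-932804 + \left(1638 + 1683\right)} = \frac{1}{-932804 + 3321} = \frac{1}{-929483} = - \frac{1}{929483}$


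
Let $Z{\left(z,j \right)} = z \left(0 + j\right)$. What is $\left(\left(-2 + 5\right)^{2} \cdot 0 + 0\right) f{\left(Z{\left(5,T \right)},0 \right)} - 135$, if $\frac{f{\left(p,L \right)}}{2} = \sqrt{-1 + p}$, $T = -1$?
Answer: $-135$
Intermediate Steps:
$Z{\left(z,j \right)} = j z$ ($Z{\left(z,j \right)} = z j = j z$)
$f{\left(p,L \right)} = 2 \sqrt{-1 + p}$
$\left(\left(-2 + 5\right)^{2} \cdot 0 + 0\right) f{\left(Z{\left(5,T \right)},0 \right)} - 135 = \left(\left(-2 + 5\right)^{2} \cdot 0 + 0\right) 2 \sqrt{-1 - 5} - 135 = \left(3^{2} \cdot 0 + 0\right) 2 \sqrt{-1 - 5} - 135 = \left(9 \cdot 0 + 0\right) 2 \sqrt{-6} - 135 = \left(0 + 0\right) 2 i \sqrt{6} - 135 = 0 \cdot 2 i \sqrt{6} - 135 = 0 - 135 = -135$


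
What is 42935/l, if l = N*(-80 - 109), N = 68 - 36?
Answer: -42935/6048 ≈ -7.0990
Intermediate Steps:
N = 32
l = -6048 (l = 32*(-80 - 109) = 32*(-189) = -6048)
42935/l = 42935/(-6048) = 42935*(-1/6048) = -42935/6048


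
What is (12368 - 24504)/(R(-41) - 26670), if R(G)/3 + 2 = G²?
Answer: 12136/21633 ≈ 0.56100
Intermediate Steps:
R(G) = -6 + 3*G²
(12368 - 24504)/(R(-41) - 26670) = (12368 - 24504)/((-6 + 3*(-41)²) - 26670) = -12136/((-6 + 3*1681) - 26670) = -12136/((-6 + 5043) - 26670) = -12136/(5037 - 26670) = -12136/(-21633) = -12136*(-1/21633) = 12136/21633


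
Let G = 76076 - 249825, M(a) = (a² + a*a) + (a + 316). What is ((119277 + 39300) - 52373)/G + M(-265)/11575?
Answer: 23182596949/2011144675 ≈ 11.527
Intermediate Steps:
M(a) = 316 + a + 2*a² (M(a) = (a² + a²) + (316 + a) = 2*a² + (316 + a) = 316 + a + 2*a²)
G = -173749
((119277 + 39300) - 52373)/G + M(-265)/11575 = ((119277 + 39300) - 52373)/(-173749) + (316 - 265 + 2*(-265)²)/11575 = (158577 - 52373)*(-1/173749) + (316 - 265 + 2*70225)*(1/11575) = 106204*(-1/173749) + (316 - 265 + 140450)*(1/11575) = -106204/173749 + 140501*(1/11575) = -106204/173749 + 140501/11575 = 23182596949/2011144675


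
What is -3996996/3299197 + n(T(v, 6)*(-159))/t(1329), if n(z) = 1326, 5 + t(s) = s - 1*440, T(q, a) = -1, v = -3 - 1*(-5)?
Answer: 1903599/6598394 ≈ 0.28849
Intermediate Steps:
v = 2 (v = -3 + 5 = 2)
t(s) = -445 + s (t(s) = -5 + (s - 1*440) = -5 + (s - 440) = -5 + (-440 + s) = -445 + s)
-3996996/3299197 + n(T(v, 6)*(-159))/t(1329) = -3996996/3299197 + 1326/(-445 + 1329) = -3996996*1/3299197 + 1326/884 = -3996996/3299197 + 1326*(1/884) = -3996996/3299197 + 3/2 = 1903599/6598394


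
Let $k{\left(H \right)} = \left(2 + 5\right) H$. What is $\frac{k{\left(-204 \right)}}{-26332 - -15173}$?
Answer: $\frac{1428}{11159} \approx 0.12797$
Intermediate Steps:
$k{\left(H \right)} = 7 H$
$\frac{k{\left(-204 \right)}}{-26332 - -15173} = \frac{7 \left(-204\right)}{-26332 - -15173} = - \frac{1428}{-26332 + 15173} = - \frac{1428}{-11159} = \left(-1428\right) \left(- \frac{1}{11159}\right) = \frac{1428}{11159}$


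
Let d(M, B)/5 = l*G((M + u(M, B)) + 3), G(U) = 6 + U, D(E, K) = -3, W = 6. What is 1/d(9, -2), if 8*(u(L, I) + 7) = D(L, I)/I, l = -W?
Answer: -8/2685 ≈ -0.0029795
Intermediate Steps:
l = -6 (l = -1*6 = -6)
u(L, I) = -7 - 3/(8*I) (u(L, I) = -7 + (-3/I)/8 = -7 - 3/(8*I))
d(M, B) = -60 - 30*M + 45/(4*B) (d(M, B) = 5*(-6*(6 + ((M + (-7 - 3/(8*B))) + 3))) = 5*(-6*(6 + ((-7 + M - 3/(8*B)) + 3))) = 5*(-6*(6 + (-4 + M - 3/(8*B)))) = 5*(-6*(2 + M - 3/(8*B))) = 5*(-12 - 6*M + 9/(4*B)) = -60 - 30*M + 45/(4*B))
1/d(9, -2) = 1/(-60 - 30*9 + (45/4)/(-2)) = 1/(-60 - 270 + (45/4)*(-½)) = 1/(-60 - 270 - 45/8) = 1/(-2685/8) = -8/2685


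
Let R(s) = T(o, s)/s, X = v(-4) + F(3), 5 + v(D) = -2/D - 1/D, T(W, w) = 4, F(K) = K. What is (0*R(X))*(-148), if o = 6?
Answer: 0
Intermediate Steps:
v(D) = -5 - 3/D (v(D) = -5 + (-2/D - 1/D) = -5 - 3/D)
X = -5/4 (X = (-5 - 3/(-4)) + 3 = (-5 - 3*(-1/4)) + 3 = (-5 + 3/4) + 3 = -17/4 + 3 = -5/4 ≈ -1.2500)
R(s) = 4/s
(0*R(X))*(-148) = (0*(4/(-5/4)))*(-148) = (0*(4*(-4/5)))*(-148) = (0*(-16/5))*(-148) = 0*(-148) = 0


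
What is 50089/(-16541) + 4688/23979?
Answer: -1123539923/396636639 ≈ -2.8327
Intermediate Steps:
50089/(-16541) + 4688/23979 = 50089*(-1/16541) + 4688*(1/23979) = -50089/16541 + 4688/23979 = -1123539923/396636639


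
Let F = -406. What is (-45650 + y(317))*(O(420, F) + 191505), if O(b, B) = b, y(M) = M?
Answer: -8700536025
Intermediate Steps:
(-45650 + y(317))*(O(420, F) + 191505) = (-45650 + 317)*(420 + 191505) = -45333*191925 = -8700536025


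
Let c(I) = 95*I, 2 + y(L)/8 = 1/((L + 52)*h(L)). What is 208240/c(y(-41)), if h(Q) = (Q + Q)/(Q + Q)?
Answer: -3014/21 ≈ -143.52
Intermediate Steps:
h(Q) = 1 (h(Q) = (2*Q)/((2*Q)) = (2*Q)*(1/(2*Q)) = 1)
y(L) = -16 + 8/(52 + L) (y(L) = -16 + 8*(1/((L + 52)*1)) = -16 + 8*(1/(52 + L)) = -16 + 8/(52 + L))
208240/c(y(-41)) = 208240/((95*(8*(-103 - 2*(-41))/(52 - 41)))) = 208240/((95*(8*(-103 + 82)/11))) = 208240/((95*(8*(1/11)*(-21)))) = 208240/((95*(-168/11))) = 208240/(-15960/11) = 208240*(-11/15960) = -3014/21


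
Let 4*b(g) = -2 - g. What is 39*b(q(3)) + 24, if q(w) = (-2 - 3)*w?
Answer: 603/4 ≈ 150.75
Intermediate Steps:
q(w) = -5*w
b(g) = -½ - g/4 (b(g) = (-2 - g)/4 = -½ - g/4)
39*b(q(3)) + 24 = 39*(-½ - (-5)*3/4) + 24 = 39*(-½ - ¼*(-15)) + 24 = 39*(-½ + 15/4) + 24 = 39*(13/4) + 24 = 507/4 + 24 = 603/4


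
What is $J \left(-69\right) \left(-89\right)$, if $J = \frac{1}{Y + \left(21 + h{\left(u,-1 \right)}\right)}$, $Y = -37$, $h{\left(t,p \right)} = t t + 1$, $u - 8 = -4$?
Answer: $6141$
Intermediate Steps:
$u = 4$ ($u = 8 - 4 = 4$)
$h{\left(t,p \right)} = 1 + t^{2}$ ($h{\left(t,p \right)} = t^{2} + 1 = 1 + t^{2}$)
$J = 1$ ($J = \frac{1}{-37 + \left(21 + \left(1 + 4^{2}\right)\right)} = \frac{1}{-37 + \left(21 + \left(1 + 16\right)\right)} = \frac{1}{-37 + \left(21 + 17\right)} = \frac{1}{-37 + 38} = 1^{-1} = 1$)
$J \left(-69\right) \left(-89\right) = 1 \left(-69\right) \left(-89\right) = \left(-69\right) \left(-89\right) = 6141$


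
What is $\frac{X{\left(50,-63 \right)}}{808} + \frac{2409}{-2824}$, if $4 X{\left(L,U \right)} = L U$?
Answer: $- \frac{1042593}{570448} \approx -1.8277$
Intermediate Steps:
$X{\left(L,U \right)} = \frac{L U}{4}$
$\frac{X{\left(50,-63 \right)}}{808} + \frac{2409}{-2824} = \frac{\frac{1}{4} \cdot 50 \left(-63\right)}{808} + \frac{2409}{-2824} = \left(- \frac{1575}{2}\right) \frac{1}{808} + 2409 \left(- \frac{1}{2824}\right) = - \frac{1575}{1616} - \frac{2409}{2824} = - \frac{1042593}{570448}$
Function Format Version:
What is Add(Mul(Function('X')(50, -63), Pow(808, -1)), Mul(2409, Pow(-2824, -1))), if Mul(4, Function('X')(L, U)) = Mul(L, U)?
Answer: Rational(-1042593, 570448) ≈ -1.8277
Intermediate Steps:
Function('X')(L, U) = Mul(Rational(1, 4), L, U) (Function('X')(L, U) = Mul(Rational(1, 4), Mul(L, U)) = Mul(Rational(1, 4), L, U))
Add(Mul(Function('X')(50, -63), Pow(808, -1)), Mul(2409, Pow(-2824, -1))) = Add(Mul(Mul(Rational(1, 4), 50, -63), Pow(808, -1)), Mul(2409, Pow(-2824, -1))) = Add(Mul(Rational(-1575, 2), Rational(1, 808)), Mul(2409, Rational(-1, 2824))) = Add(Rational(-1575, 1616), Rational(-2409, 2824)) = Rational(-1042593, 570448)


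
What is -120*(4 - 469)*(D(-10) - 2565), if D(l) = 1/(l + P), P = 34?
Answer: -143124675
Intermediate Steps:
D(l) = 1/(34 + l) (D(l) = 1/(l + 34) = 1/(34 + l))
-120*(4 - 469)*(D(-10) - 2565) = -120*(4 - 469)*(1/(34 - 10) - 2565) = -(-55800)*(1/24 - 2565) = -(-55800)*(-61559)/24 = -120*9541645/8 = -143124675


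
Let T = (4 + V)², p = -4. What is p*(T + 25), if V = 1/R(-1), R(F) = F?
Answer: -136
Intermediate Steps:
V = -1 (V = 1/(-1) = -1)
T = 9 (T = (4 - 1)² = 3² = 9)
p*(T + 25) = -4*(9 + 25) = -4*34 = -136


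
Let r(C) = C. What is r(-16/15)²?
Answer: 256/225 ≈ 1.1378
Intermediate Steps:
r(-16/15)² = (-16/15)² = 256/225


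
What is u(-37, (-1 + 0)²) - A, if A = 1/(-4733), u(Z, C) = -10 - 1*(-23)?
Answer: 61530/4733 ≈ 13.000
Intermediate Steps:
u(Z, C) = 13 (u(Z, C) = -10 + 23 = 13)
A = -1/4733 ≈ -0.00021128
u(-37, (-1 + 0)²) - A = 13 - 1*(-1/4733) = 13 + 1/4733 = 61530/4733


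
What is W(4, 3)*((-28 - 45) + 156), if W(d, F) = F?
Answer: 249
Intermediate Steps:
W(4, 3)*((-28 - 45) + 156) = 3*((-28 - 45) + 156) = 3*(-73 + 156) = 3*83 = 249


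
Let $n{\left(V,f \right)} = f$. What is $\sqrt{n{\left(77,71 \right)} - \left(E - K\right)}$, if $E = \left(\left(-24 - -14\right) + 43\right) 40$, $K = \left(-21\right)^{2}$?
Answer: $2 i \sqrt{202} \approx 28.425 i$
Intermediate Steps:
$K = 441$
$E = 1320$ ($E = \left(\left(-24 + 14\right) + 43\right) 40 = \left(-10 + 43\right) 40 = 33 \cdot 40 = 1320$)
$\sqrt{n{\left(77,71 \right)} - \left(E - K\right)} = \sqrt{71 + \left(441 - 1320\right)} = \sqrt{71 - 879} = \sqrt{-808} = 2 i \sqrt{202}$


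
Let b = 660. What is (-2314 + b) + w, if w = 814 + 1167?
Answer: 327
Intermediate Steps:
w = 1981
(-2314 + b) + w = (-2314 + 660) + 1981 = -1654 + 1981 = 327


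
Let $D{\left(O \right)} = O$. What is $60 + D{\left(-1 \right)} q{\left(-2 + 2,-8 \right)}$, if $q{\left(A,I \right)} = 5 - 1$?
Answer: $56$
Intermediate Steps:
$q{\left(A,I \right)} = 4$ ($q{\left(A,I \right)} = 5 - 1 = 4$)
$60 + D{\left(-1 \right)} q{\left(-2 + 2,-8 \right)} = 60 - 4 = 56$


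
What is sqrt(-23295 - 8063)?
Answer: I*sqrt(31358) ≈ 177.08*I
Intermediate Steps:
sqrt(-23295 - 8063) = sqrt(-31358) = I*sqrt(31358)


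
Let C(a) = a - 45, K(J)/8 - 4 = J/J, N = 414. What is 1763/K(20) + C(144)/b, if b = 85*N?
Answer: 689377/15640 ≈ 44.078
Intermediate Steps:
K(J) = 40 (K(J) = 32 + 8*(J/J) = 32 + 8*1 = 32 + 8 = 40)
C(a) = -45 + a
b = 35190 (b = 85*414 = 35190)
1763/K(20) + C(144)/b = 1763/40 + (-45 + 144)/35190 = 1763*(1/40) + 99*(1/35190) = 1763/40 + 11/3910 = 689377/15640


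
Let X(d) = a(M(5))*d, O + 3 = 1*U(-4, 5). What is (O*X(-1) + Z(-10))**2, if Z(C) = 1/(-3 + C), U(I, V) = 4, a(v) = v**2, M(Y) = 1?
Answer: 196/169 ≈ 1.1598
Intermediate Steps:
O = 1 (O = -3 + 1*4 = -3 + 4 = 1)
X(d) = d (X(d) = 1**2*d = 1*d = d)
(O*X(-1) + Z(-10))**2 = (1*(-1) + 1/(-3 - 10))**2 = (-1 + 1/(-13))**2 = (-1 - 1/13)**2 = (-14/13)**2 = 196/169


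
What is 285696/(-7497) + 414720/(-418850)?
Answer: -1364143616/34890205 ≈ -39.098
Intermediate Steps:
285696/(-7497) + 414720/(-418850) = 285696*(-1/7497) + 414720*(-1/418850) = -31744/833 - 41472/41885 = -1364143616/34890205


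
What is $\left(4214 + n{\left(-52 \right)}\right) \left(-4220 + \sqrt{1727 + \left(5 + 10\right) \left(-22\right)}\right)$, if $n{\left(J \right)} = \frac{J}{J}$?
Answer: $-17787300 + 4215 \sqrt{1397} \approx -1.763 \cdot 10^{7}$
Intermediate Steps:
$n{\left(J \right)} = 1$
$\left(4214 + n{\left(-52 \right)}\right) \left(-4220 + \sqrt{1727 + \left(5 + 10\right) \left(-22\right)}\right) = \left(4214 + 1\right) \left(-4220 + \sqrt{1727 + \left(5 + 10\right) \left(-22\right)}\right) = 4215 \left(-4220 + \sqrt{1727 + 15 \left(-22\right)}\right) = 4215 \left(-4220 + \sqrt{1727 - 330}\right) = 4215 \left(-4220 + \sqrt{1397}\right) = -17787300 + 4215 \sqrt{1397}$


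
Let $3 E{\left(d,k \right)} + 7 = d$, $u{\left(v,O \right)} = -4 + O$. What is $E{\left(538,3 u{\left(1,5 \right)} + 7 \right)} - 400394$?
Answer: $-400217$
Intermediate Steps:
$E{\left(d,k \right)} = - \frac{7}{3} + \frac{d}{3}$
$E{\left(538,3 u{\left(1,5 \right)} + 7 \right)} - 400394 = \left(- \frac{7}{3} + \frac{1}{3} \cdot 538\right) - 400394 = \left(- \frac{7}{3} + \frac{538}{3}\right) - 400394 = 177 - 400394 = -400217$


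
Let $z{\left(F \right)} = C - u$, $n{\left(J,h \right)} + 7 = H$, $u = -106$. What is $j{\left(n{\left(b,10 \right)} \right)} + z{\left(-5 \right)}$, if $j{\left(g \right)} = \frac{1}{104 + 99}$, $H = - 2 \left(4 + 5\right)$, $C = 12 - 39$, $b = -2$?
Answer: $\frac{16038}{203} \approx 79.005$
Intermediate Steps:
$C = -27$
$H = -18$ ($H = \left(-2\right) 9 = -18$)
$n{\left(J,h \right)} = -25$ ($n{\left(J,h \right)} = -7 - 18 = -25$)
$j{\left(g \right)} = \frac{1}{203}$
$z{\left(F \right)} = 79$ ($z{\left(F \right)} = -27 - -106 = -27 + 106 = 79$)
$j{\left(n{\left(b,10 \right)} \right)} + z{\left(-5 \right)} = \frac{1}{203} + 79 = \frac{16038}{203}$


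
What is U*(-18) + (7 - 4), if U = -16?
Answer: 291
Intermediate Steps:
U*(-18) + (7 - 4) = -16*(-18) + (7 - 4) = 288 + 3 = 291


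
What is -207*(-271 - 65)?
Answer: 69552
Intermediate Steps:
-207*(-271 - 65) = -207*(-336) = 69552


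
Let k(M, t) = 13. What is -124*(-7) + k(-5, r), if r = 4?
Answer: 881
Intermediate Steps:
-124*(-7) + k(-5, r) = -124*(-7) + 13 = 868 + 13 = 881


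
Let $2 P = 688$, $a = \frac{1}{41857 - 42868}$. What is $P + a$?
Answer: $\frac{347783}{1011} \approx 344.0$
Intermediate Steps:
$a = - \frac{1}{1011}$ ($a = \frac{1}{-1011} = - \frac{1}{1011} \approx -0.00098912$)
$P = 344$ ($P = \frac{1}{2} \cdot 688 = 344$)
$P + a = 344 - \frac{1}{1011} = \frac{347783}{1011}$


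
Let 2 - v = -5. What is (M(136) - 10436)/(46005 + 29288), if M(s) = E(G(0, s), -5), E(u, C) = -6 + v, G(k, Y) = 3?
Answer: -10435/75293 ≈ -0.13859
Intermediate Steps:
v = 7 (v = 2 - 1*(-5) = 2 + 5 = 7)
E(u, C) = 1 (E(u, C) = -6 + 7 = 1)
M(s) = 1
(M(136) - 10436)/(46005 + 29288) = (1 - 10436)/(46005 + 29288) = -10435/75293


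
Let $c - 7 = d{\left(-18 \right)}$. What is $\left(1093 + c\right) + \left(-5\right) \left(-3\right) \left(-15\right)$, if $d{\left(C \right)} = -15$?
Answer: $860$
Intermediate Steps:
$c = -8$ ($c = 7 - 15 = -8$)
$\left(1093 + c\right) + \left(-5\right) \left(-3\right) \left(-15\right) = \left(1093 - 8\right) + \left(-5\right) \left(-3\right) \left(-15\right) = 1085 + 15 \left(-15\right) = 1085 - 225 = 860$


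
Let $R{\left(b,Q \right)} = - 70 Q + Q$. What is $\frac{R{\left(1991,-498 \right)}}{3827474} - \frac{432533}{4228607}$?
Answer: $- \frac{755102708954}{8092441674359} \approx -0.09331$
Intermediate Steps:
$R{\left(b,Q \right)} = - 69 Q$
$\frac{R{\left(1991,-498 \right)}}{3827474} - \frac{432533}{4228607} = \frac{\left(-69\right) \left(-498\right)}{3827474} - \frac{432533}{4228607} = 34362 \cdot \frac{1}{3827474} - \frac{432533}{4228607} = \frac{17181}{1913737} - \frac{432533}{4228607} = - \frac{755102708954}{8092441674359}$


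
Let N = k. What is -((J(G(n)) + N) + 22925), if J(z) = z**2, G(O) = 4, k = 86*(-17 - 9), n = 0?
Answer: -20705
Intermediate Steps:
k = -2236 (k = 86*(-26) = -2236)
N = -2236
-((J(G(n)) + N) + 22925) = -((4**2 - 2236) + 22925) = -((16 - 2236) + 22925) = -(-2220 + 22925) = -1*20705 = -20705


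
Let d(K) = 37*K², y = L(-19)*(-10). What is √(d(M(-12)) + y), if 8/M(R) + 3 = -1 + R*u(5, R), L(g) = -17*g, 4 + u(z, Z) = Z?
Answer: I*√7134922/47 ≈ 56.833*I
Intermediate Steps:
u(z, Z) = -4 + Z
M(R) = 8/(-4 + R*(-4 + R)) (M(R) = 8/(-3 + (-1 + R*(-4 + R))) = 8/(-4 + R*(-4 + R)))
y = -3230 (y = -17*(-19)*(-10) = 323*(-10) = -3230)
√(d(M(-12)) + y) = √(37*(8/(-4 - 12*(-4 - 12)))² - 3230) = √(37*(8/(-4 - 12*(-16)))² - 3230) = √(37*(8/(-4 + 192))² - 3230) = √(37*(8/188)² - 3230) = √(37*(8*(1/188))² - 3230) = √(37*(2/47)² - 3230) = √(37*(4/2209) - 3230) = √(148/2209 - 3230) = √(-7134922/2209) = I*√7134922/47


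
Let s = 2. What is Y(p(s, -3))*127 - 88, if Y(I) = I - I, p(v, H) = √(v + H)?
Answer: -88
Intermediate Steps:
p(v, H) = √(H + v)
Y(I) = 0
Y(p(s, -3))*127 - 88 = 0*127 - 88 = 0 - 88 = -88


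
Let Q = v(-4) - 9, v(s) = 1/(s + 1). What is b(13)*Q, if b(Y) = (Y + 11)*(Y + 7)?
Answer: -4480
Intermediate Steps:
v(s) = 1/(1 + s)
b(Y) = (7 + Y)*(11 + Y) (b(Y) = (11 + Y)*(7 + Y) = (7 + Y)*(11 + Y))
Q = -28/3 (Q = 1/(1 - 4) - 9 = 1/(-3) - 9 = -1/3 - 9 = -28/3 ≈ -9.3333)
b(13)*Q = (77 + 13**2 + 18*13)*(-28/3) = (77 + 169 + 234)*(-28/3) = 480*(-28/3) = -4480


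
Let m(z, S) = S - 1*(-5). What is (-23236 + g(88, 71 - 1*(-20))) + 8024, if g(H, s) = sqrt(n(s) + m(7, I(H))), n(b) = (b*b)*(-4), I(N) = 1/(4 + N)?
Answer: -15212 + I*sqrt(70079781)/46 ≈ -15212.0 + 181.99*I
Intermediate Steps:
m(z, S) = 5 + S (m(z, S) = S + 5 = 5 + S)
n(b) = -4*b**2 (n(b) = b**2*(-4) = -4*b**2)
g(H, s) = sqrt(5 + 1/(4 + H) - 4*s**2) (g(H, s) = sqrt(-4*s**2 + (5 + 1/(4 + H))) = sqrt(5 + 1/(4 + H) - 4*s**2))
(-23236 + g(88, 71 - 1*(-20))) + 8024 = (-23236 + sqrt((1 + (4 + 88)*(5 - 4*(71 - 1*(-20))**2))/(4 + 88))) + 8024 = (-23236 + sqrt((1 + 92*(5 - 4*(71 + 20)**2))/92)) + 8024 = (-23236 + sqrt((1 + 92*(5 - 4*91**2))/92)) + 8024 = (-23236 + sqrt((1 + 92*(5 - 4*8281))/92)) + 8024 = (-23236 + sqrt((1 + 92*(5 - 33124))/92)) + 8024 = (-23236 + sqrt((1 + 92*(-33119))/92)) + 8024 = (-23236 + sqrt((1 - 3046948)/92)) + 8024 = (-23236 + sqrt((1/92)*(-3046947))) + 8024 = (-23236 + sqrt(-3046947/92)) + 8024 = (-23236 + I*sqrt(70079781)/46) + 8024 = -15212 + I*sqrt(70079781)/46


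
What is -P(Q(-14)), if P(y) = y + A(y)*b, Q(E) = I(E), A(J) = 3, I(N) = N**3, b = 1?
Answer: 2741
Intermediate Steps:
Q(E) = E**3
P(y) = 3 + y (P(y) = y + 3*1 = y + 3 = 3 + y)
-P(Q(-14)) = -(3 + (-14)**3) = -(3 - 2744) = -1*(-2741) = 2741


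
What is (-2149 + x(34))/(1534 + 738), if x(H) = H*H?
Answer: -993/2272 ≈ -0.43706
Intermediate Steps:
x(H) = H**2
(-2149 + x(34))/(1534 + 738) = (-2149 + 34**2)/(1534 + 738) = (-2149 + 1156)/2272 = -993*1/2272 = -993/2272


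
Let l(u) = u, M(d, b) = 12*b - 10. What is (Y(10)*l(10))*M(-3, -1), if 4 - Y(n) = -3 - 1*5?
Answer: -2640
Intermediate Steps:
M(d, b) = -10 + 12*b
Y(n) = 12 (Y(n) = 4 - (-3 - 1*5) = 4 - (-3 - 5) = 4 - 1*(-8) = 4 + 8 = 12)
(Y(10)*l(10))*M(-3, -1) = (12*10)*(-10 + 12*(-1)) = 120*(-10 - 12) = 120*(-22) = -2640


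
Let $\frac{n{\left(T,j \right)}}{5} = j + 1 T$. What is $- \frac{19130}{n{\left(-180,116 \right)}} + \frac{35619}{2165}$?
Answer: $\frac{5281453}{69280} \approx 76.233$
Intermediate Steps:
$n{\left(T,j \right)} = 5 T + 5 j$ ($n{\left(T,j \right)} = 5 \left(j + 1 T\right) = 5 \left(j + T\right) = 5 \left(T + j\right) = 5 T + 5 j$)
$- \frac{19130}{n{\left(-180,116 \right)}} + \frac{35619}{2165} = - \frac{19130}{5 \left(-180\right) + 5 \cdot 116} + \frac{35619}{2165} = - \frac{19130}{-900 + 580} + 35619 \cdot \frac{1}{2165} = - \frac{19130}{-320} + \frac{35619}{2165} = \left(-19130\right) \left(- \frac{1}{320}\right) + \frac{35619}{2165} = \frac{1913}{32} + \frac{35619}{2165} = \frac{5281453}{69280}$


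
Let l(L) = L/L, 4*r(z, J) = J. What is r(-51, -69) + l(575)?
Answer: -65/4 ≈ -16.250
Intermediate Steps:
r(z, J) = J/4
l(L) = 1
r(-51, -69) + l(575) = (¼)*(-69) + 1 = -69/4 + 1 = -65/4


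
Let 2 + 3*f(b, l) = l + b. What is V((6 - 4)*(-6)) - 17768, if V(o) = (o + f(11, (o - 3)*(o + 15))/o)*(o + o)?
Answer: -17504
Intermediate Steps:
f(b, l) = -⅔ + b/3 + l/3 (f(b, l) = -⅔ + (l + b)/3 = -⅔ + (b + l)/3 = -⅔ + (b/3 + l/3) = -⅔ + b/3 + l/3)
V(o) = 2*o*(o + (3 + (-3 + o)*(15 + o)/3)/o) (V(o) = (o + (-⅔ + (⅓)*11 + ((o - 3)*(o + 15))/3)/o)*(o + o) = (o + (-⅔ + 11/3 + ((-3 + o)*(15 + o))/3)/o)*(2*o) = (o + (-⅔ + 11/3 + (-3 + o)*(15 + o)/3)/o)*(2*o) = (o + (3 + (-3 + o)*(15 + o)/3)/o)*(2*o) = 2*o*(o + (3 + (-3 + o)*(15 + o)/3)/o))
V((6 - 4)*(-6)) - 17768 = (-24 + 8*((6 - 4)*(-6)) + 8*((6 - 4)*(-6))²/3) - 17768 = (-24 + 8*(2*(-6)) + 8*(2*(-6))²/3) - 17768 = (-24 + 8*(-12) + (8/3)*(-12)²) - 17768 = (-24 - 96 + (8/3)*144) - 17768 = (-24 - 96 + 384) - 17768 = 264 - 17768 = -17504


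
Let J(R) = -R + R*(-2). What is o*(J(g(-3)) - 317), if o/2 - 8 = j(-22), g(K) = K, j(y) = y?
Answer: 8624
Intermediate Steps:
J(R) = -3*R (J(R) = -R - 2*R = -3*R)
o = -28 (o = 16 + 2*(-22) = 16 - 44 = -28)
o*(J(g(-3)) - 317) = -28*(-3*(-3) - 317) = -28*(9 - 317) = -28*(-308) = 8624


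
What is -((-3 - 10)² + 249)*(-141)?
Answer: 58938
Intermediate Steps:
-((-3 - 10)² + 249)*(-141) = -((-13)² + 249)*(-141) = -(169 + 249)*(-141) = -418*(-141) = -1*(-58938) = 58938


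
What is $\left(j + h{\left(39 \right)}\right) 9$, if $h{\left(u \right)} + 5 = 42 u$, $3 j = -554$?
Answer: $13035$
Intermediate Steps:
$j = - \frac{554}{3}$ ($j = \frac{1}{3} \left(-554\right) = - \frac{554}{3} \approx -184.67$)
$h{\left(u \right)} = -5 + 42 u$
$\left(j + h{\left(39 \right)}\right) 9 = \left(- \frac{554}{3} + \left(-5 + 42 \cdot 39\right)\right) 9 = \left(- \frac{554}{3} + \left(-5 + 1638\right)\right) 9 = \left(- \frac{554}{3} + 1633\right) 9 = \frac{4345}{3} \cdot 9 = 13035$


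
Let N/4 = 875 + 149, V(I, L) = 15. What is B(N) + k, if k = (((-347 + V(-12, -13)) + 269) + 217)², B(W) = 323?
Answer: 24039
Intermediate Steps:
N = 4096 (N = 4*(875 + 149) = 4*1024 = 4096)
k = 23716 (k = (((-347 + 15) + 269) + 217)² = ((-332 + 269) + 217)² = (-63 + 217)² = 154² = 23716)
B(N) + k = 323 + 23716 = 24039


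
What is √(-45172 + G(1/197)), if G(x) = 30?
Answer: I*√45142 ≈ 212.47*I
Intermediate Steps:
√(-45172 + G(1/197)) = √(-45172 + 30) = √(-45142) = I*√45142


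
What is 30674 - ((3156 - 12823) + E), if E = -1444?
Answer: 41785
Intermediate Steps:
30674 - ((3156 - 12823) + E) = 30674 - ((3156 - 12823) - 1444) = 30674 - (-9667 - 1444) = 30674 - 1*(-11111) = 30674 + 11111 = 41785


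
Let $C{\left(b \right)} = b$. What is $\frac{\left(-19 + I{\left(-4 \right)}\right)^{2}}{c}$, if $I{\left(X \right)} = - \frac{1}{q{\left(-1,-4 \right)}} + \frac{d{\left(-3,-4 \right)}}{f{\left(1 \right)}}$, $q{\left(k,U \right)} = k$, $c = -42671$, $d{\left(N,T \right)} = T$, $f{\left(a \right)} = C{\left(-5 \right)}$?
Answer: $- \frac{7396}{1066775} \approx -0.006933$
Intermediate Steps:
$f{\left(a \right)} = -5$
$I{\left(X \right)} = \frac{9}{5}$ ($I{\left(X \right)} = - \frac{1}{-1} - \frac{4}{-5} = \left(-1\right) \left(-1\right) - - \frac{4}{5} = 1 + \frac{4}{5} = \frac{9}{5}$)
$\frac{\left(-19 + I{\left(-4 \right)}\right)^{2}}{c} = \frac{\left(-19 + \frac{9}{5}\right)^{2}}{-42671} = \left(- \frac{86}{5}\right)^{2} \left(- \frac{1}{42671}\right) = \frac{7396}{25} \left(- \frac{1}{42671}\right) = - \frac{7396}{1066775}$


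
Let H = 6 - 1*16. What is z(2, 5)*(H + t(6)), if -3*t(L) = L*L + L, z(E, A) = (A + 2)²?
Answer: -1176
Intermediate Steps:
H = -10 (H = 6 - 16 = -10)
z(E, A) = (2 + A)²
t(L) = -L/3 - L²/3 (t(L) = -(L*L + L)/3 = -(L² + L)/3 = -(L + L²)/3 = -L/3 - L²/3)
z(2, 5)*(H + t(6)) = (2 + 5)²*(-10 - ⅓*6*(1 + 6)) = 7²*(-10 - ⅓*6*7) = 49*(-10 - 14) = 49*(-24) = -1176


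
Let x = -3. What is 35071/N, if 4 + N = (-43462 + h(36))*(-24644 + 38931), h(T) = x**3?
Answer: -35071/621327347 ≈ -5.6445e-5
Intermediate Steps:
h(T) = -27 (h(T) = (-3)**3 = -27)
N = -621327347 (N = -4 + (-43462 - 27)*(-24644 + 38931) = -4 - 43489*14287 = -4 - 621327343 = -621327347)
35071/N = 35071/(-621327347) = 35071*(-1/621327347) = -35071/621327347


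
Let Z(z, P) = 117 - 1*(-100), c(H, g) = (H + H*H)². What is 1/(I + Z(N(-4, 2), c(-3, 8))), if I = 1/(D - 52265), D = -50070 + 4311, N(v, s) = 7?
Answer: 98024/21271207 ≈ 0.0046083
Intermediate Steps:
D = -45759
c(H, g) = (H + H²)²
I = -1/98024 (I = 1/(-45759 - 52265) = 1/(-98024) = -1/98024 ≈ -1.0202e-5)
Z(z, P) = 217 (Z(z, P) = 117 + 100 = 217)
1/(I + Z(N(-4, 2), c(-3, 8))) = 1/(-1/98024 + 217) = 1/(21271207/98024) = 98024/21271207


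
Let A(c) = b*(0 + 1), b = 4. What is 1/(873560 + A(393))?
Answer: 1/873564 ≈ 1.1447e-6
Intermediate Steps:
A(c) = 4 (A(c) = 4*(0 + 1) = 4*1 = 4)
1/(873560 + A(393)) = 1/(873560 + 4) = 1/873564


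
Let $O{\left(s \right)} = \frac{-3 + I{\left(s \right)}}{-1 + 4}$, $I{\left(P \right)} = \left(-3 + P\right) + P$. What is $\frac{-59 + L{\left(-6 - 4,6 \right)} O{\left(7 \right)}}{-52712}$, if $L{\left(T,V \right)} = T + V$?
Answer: $\frac{19}{14376} \approx 0.0013216$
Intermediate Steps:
$I{\left(P \right)} = -3 + 2 P$
$O{\left(s \right)} = -2 + \frac{2 s}{3}$ ($O{\left(s \right)} = \frac{-3 + \left(-3 + 2 s\right)}{-1 + 4} = \frac{-6 + 2 s}{3} = \left(-6 + 2 s\right) \frac{1}{3} = -2 + \frac{2 s}{3}$)
$\frac{-59 + L{\left(-6 - 4,6 \right)} O{\left(7 \right)}}{-52712} = \frac{-59 + \left(\left(-6 - 4\right) + 6\right) \left(-2 + \frac{2}{3} \cdot 7\right)}{-52712} = \left(-59 + \left(\left(-6 - 4\right) + 6\right) \left(-2 + \frac{14}{3}\right)\right) \left(- \frac{1}{52712}\right) = \left(-59 + \left(-10 + 6\right) \frac{8}{3}\right) \left(- \frac{1}{52712}\right) = \left(-59 - \frac{32}{3}\right) \left(- \frac{1}{52712}\right) = \left(- \frac{209}{3}\right) \left(- \frac{1}{52712}\right) = \frac{19}{14376}$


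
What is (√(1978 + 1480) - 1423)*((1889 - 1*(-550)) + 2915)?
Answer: -7618742 + 5354*√3458 ≈ -7.3039e+6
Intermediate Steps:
(√(1978 + 1480) - 1423)*((1889 - 1*(-550)) + 2915) = (√3458 - 1423)*((1889 + 550) + 2915) = (-1423 + √3458)*(2439 + 2915) = (-1423 + √3458)*5354 = -7618742 + 5354*√3458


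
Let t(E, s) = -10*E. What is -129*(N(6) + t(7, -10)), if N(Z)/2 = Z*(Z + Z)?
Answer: -9546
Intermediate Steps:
N(Z) = 4*Z² (N(Z) = 2*(Z*(Z + Z)) = 2*(Z*(2*Z)) = 2*(2*Z²) = 4*Z²)
-129*(N(6) + t(7, -10)) = -129*(4*6² - 10*7) = -129*(4*36 - 70) = -129*(144 - 70) = -129*74 = -9546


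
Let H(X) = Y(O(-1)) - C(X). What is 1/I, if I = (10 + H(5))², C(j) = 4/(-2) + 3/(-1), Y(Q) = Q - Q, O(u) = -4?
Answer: 1/225 ≈ 0.0044444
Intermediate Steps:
Y(Q) = 0
C(j) = -5 (C(j) = 4*(-½) + 3*(-1) = -2 - 3 = -5)
H(X) = 5 (H(X) = 0 - 1*(-5) = 0 + 5 = 5)
I = 225 (I = (10 + 5)² = 15² = 225)
1/I = 1/225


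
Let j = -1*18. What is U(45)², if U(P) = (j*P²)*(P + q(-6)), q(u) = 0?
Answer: 2690420062500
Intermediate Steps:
j = -18
U(P) = -18*P³ (U(P) = (-18*P²)*(P + 0) = (-18*P²)*P = -18*P³)
U(45)² = (-18*45³)² = (-18*91125)² = (-1640250)² = 2690420062500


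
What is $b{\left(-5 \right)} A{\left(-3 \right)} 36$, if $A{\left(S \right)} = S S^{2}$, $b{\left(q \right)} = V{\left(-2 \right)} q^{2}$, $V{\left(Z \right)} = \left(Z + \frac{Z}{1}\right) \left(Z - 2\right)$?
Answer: $-388800$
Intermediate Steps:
$V{\left(Z \right)} = 2 Z \left(-2 + Z\right)$ ($V{\left(Z \right)} = \left(Z + Z 1\right) \left(-2 + Z\right) = \left(Z + Z\right) \left(-2 + Z\right) = 2 Z \left(-2 + Z\right)$)
$b{\left(q \right)} = 16 q^{2}$ ($b{\left(q \right)} = 2 \left(-2\right) \left(-2 - 2\right) q^{2} = 2 \left(-2\right) \left(-4\right) q^{2} = 16 q^{2}$)
$A{\left(S \right)} = S^{3}$
$b{\left(-5 \right)} A{\left(-3 \right)} 36 = 16 \left(-5\right)^{2} \left(-3\right)^{3} \cdot 36 = 16 \cdot 25 \left(-27\right) 36 = 400 \left(-27\right) 36 = \left(-10800\right) 36 = -388800$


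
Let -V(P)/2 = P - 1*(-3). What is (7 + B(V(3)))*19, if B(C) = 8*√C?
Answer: 133 + 304*I*√3 ≈ 133.0 + 526.54*I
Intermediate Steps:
V(P) = -6 - 2*P (V(P) = -2*(P - 1*(-3)) = -2*(P + 3) = -2*(3 + P) = -6 - 2*P)
(7 + B(V(3)))*19 = (7 + 8*√(-6 - 2*3))*19 = (7 + 8*√(-6 - 6))*19 = (7 + 8*√(-12))*19 = (7 + 8*(2*I*√3))*19 = (7 + 16*I*√3)*19 = 133 + 304*I*√3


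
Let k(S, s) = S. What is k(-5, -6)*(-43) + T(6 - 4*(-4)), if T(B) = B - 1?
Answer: 236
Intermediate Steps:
T(B) = -1 + B
k(-5, -6)*(-43) + T(6 - 4*(-4)) = -5*(-43) + (-1 + (6 - 4*(-4))) = 215 + (-1 + (6 + 16)) = 215 + (-1 + 22) = 215 + 21 = 236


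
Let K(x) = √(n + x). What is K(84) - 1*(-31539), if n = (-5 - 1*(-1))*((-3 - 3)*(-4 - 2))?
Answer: 31539 + 2*I*√15 ≈ 31539.0 + 7.746*I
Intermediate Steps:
n = -144 (n = (-5 + 1)*(-6*(-6)) = -4*36 = -144)
K(x) = √(-144 + x)
K(84) - 1*(-31539) = √(-144 + 84) - 1*(-31539) = √(-60) + 31539 = 2*I*√15 + 31539 = 31539 + 2*I*√15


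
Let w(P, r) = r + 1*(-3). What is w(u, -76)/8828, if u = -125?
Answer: -79/8828 ≈ -0.0089488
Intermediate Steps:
w(P, r) = -3 + r (w(P, r) = r - 3 = -3 + r)
w(u, -76)/8828 = (-3 - 76)/8828 = -79*1/8828 = -79/8828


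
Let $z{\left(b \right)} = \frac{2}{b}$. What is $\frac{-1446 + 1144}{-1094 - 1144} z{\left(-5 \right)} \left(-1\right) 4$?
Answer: $\frac{1208}{5595} \approx 0.21591$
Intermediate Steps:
$\frac{-1446 + 1144}{-1094 - 1144} z{\left(-5 \right)} \left(-1\right) 4 = \frac{-1446 + 1144}{-1094 - 1144} \frac{2}{-5} \left(-1\right) 4 = - \frac{302}{-2238} \cdot 2 \left(- \frac{1}{5}\right) \left(-1\right) 4 = \left(-302\right) \left(- \frac{1}{2238}\right) \left(- \frac{2}{5}\right) \left(-1\right) 4 = \frac{151 \cdot \frac{2}{5} \cdot 4}{1119} = \frac{151}{1119} \cdot \frac{8}{5} = \frac{1208}{5595}$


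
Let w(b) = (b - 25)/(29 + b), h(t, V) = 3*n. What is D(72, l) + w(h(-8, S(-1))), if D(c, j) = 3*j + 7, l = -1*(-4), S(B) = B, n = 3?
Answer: 353/19 ≈ 18.579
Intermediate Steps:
l = 4
h(t, V) = 9 (h(t, V) = 3*3 = 9)
D(c, j) = 7 + 3*j
w(b) = (-25 + b)/(29 + b)
D(72, l) + w(h(-8, S(-1))) = (7 + 3*4) + (-25 + 9)/(29 + 9) = (7 + 12) - 16/38 = 19 + (1/38)*(-16) = 19 - 8/19 = 353/19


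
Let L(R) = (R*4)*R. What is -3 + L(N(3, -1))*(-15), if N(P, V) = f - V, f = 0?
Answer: -63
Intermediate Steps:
N(P, V) = -V (N(P, V) = 0 - V = -V)
L(R) = 4*R**2 (L(R) = (4*R)*R = 4*R**2)
-3 + L(N(3, -1))*(-15) = -3 + (4*(-1*(-1))**2)*(-15) = -3 + (4*1**2)*(-15) = -3 + (4*1)*(-15) = -3 + 4*(-15) = -3 - 60 = -63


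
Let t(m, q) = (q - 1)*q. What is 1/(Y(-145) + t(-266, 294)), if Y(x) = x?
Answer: 1/85997 ≈ 1.1628e-5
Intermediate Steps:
t(m, q) = q*(-1 + q) (t(m, q) = (-1 + q)*q = q*(-1 + q))
1/(Y(-145) + t(-266, 294)) = 1/(-145 + 294*(-1 + 294)) = 1/(-145 + 294*293) = 1/(-145 + 86142) = 1/85997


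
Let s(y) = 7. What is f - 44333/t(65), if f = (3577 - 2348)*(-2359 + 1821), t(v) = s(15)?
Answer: -4672747/7 ≈ -6.6754e+5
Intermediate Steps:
t(v) = 7
f = -661202 (f = 1229*(-538) = -661202)
f - 44333/t(65) = -661202 - 44333/7 = -4672747/7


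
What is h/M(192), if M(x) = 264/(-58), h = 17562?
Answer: -84883/22 ≈ -3858.3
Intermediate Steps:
M(x) = -132/29 (M(x) = 264*(-1/58) = -132/29)
h/M(192) = 17562/(-132/29) = 17562*(-29/132) = -84883/22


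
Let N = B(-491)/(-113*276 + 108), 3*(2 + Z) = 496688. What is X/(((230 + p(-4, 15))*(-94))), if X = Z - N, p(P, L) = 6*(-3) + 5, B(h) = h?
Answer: -1715208343/211323280 ≈ -8.1165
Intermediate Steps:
Z = 496682/3 (Z = -2 + (⅓)*496688 = -2 + 496688/3 = 496682/3 ≈ 1.6556e+5)
N = 491/31080 (N = -491/(-113*276 + 108) = -491/(-31188 + 108) = -491/(-31080) = -491*(-1/31080) = 491/31080 ≈ 0.015798)
p(P, L) = -13 (p(P, L) = -18 + 5 = -13)
X = 1715208343/10360 (X = 496682/3 - 1*491/31080 = 496682/3 - 491/31080 = 1715208343/10360 ≈ 1.6556e+5)
X/(((230 + p(-4, 15))*(-94))) = 1715208343/(10360*(((230 - 13)*(-94)))) = 1715208343/(10360*((217*(-94)))) = (1715208343/10360)/(-20398) = (1715208343/10360)*(-1/20398) = -1715208343/211323280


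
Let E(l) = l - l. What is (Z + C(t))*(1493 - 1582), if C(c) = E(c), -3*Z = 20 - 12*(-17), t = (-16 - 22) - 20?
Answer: 19936/3 ≈ 6645.3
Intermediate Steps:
t = -58 (t = -38 - 20 = -58)
E(l) = 0
Z = -224/3 (Z = -(20 - 12*(-17))/3 = -(20 + 204)/3 = -⅓*224 = -224/3 ≈ -74.667)
C(c) = 0
(Z + C(t))*(1493 - 1582) = (-224/3 + 0)*(1493 - 1582) = -224/3*(-89) = 19936/3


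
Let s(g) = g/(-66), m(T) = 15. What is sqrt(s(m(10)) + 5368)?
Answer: sqrt(2598002)/22 ≈ 73.265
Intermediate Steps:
s(g) = -g/66 (s(g) = g*(-1/66) = -g/66)
sqrt(s(m(10)) + 5368) = sqrt(-1/66*15 + 5368) = sqrt(-5/22 + 5368) = sqrt(118091/22) = sqrt(2598002)/22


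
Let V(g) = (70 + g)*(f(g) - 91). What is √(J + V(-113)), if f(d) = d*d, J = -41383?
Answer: I*√586537 ≈ 765.86*I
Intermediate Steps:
f(d) = d²
V(g) = (-91 + g²)*(70 + g) (V(g) = (70 + g)*(g² - 91) = (70 + g)*(-91 + g²) = (-91 + g²)*(70 + g))
√(J + V(-113)) = √(-41383 + (-6370 + (-113)³ - 91*(-113) + 70*(-113)²)) = √(-41383 + (-6370 - 1442897 + 10283 + 70*12769)) = √(-41383 + (-6370 - 1442897 + 10283 + 893830)) = √(-41383 - 545154) = √(-586537) = I*√586537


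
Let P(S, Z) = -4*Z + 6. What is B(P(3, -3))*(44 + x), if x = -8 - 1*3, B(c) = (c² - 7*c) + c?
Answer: 7128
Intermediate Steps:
P(S, Z) = 6 - 4*Z
B(c) = c² - 6*c
x = -11 (x = -8 - 3 = -11)
B(P(3, -3))*(44 + x) = ((6 - 4*(-3))*(-6 + (6 - 4*(-3))))*(44 - 11) = ((6 + 12)*(-6 + (6 + 12)))*33 = (18*(-6 + 18))*33 = (18*12)*33 = 216*33 = 7128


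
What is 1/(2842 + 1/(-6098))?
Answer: 6098/17330515 ≈ 0.00035186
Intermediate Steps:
1/(2842 + 1/(-6098)) = 1/(2842 - 1/6098) = 1/(17330515/6098) = 6098/17330515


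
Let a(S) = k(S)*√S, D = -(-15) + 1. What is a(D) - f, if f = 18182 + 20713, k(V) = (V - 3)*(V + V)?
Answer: -37231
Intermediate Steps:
D = 16 (D = -5*(-3) + 1 = 15 + 1 = 16)
k(V) = 2*V*(-3 + V) (k(V) = (-3 + V)*(2*V) = 2*V*(-3 + V))
f = 38895
a(S) = 2*S^(3/2)*(-3 + S) (a(S) = (2*S*(-3 + S))*√S = 2*S^(3/2)*(-3 + S))
a(D) - f = 2*16^(3/2)*(-3 + 16) - 1*38895 = 2*64*13 - 38895 = 1664 - 38895 = -37231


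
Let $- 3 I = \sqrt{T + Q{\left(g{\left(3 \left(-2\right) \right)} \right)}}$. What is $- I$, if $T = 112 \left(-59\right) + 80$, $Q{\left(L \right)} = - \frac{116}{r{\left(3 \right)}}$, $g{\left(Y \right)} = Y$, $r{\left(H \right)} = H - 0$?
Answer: $\frac{10 i \sqrt{591}}{9} \approx 27.012 i$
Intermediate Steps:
$r{\left(H \right)} = H$ ($r{\left(H \right)} = H + 0 = H$)
$Q{\left(L \right)} = - \frac{116}{3}$
$T = -6528$ ($T = -6608 + 80 = -6528$)
$I = - \frac{10 i \sqrt{591}}{9}$ ($I = - \frac{\sqrt{-6528 - \frac{116}{3}}}{3} = - \frac{\sqrt{- \frac{19700}{3}}}{3} = - \frac{\frac{10}{3} i \sqrt{591}}{3} = - \frac{10 i \sqrt{591}}{9} \approx - 27.012 i$)
$- I = - \frac{\left(-10\right) i \sqrt{591}}{9} = \frac{10 i \sqrt{591}}{9}$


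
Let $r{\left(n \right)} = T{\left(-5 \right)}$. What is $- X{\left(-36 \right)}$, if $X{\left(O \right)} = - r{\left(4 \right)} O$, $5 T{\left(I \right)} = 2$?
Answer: $- \frac{72}{5} \approx -14.4$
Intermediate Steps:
$T{\left(I \right)} = \frac{2}{5}$ ($T{\left(I \right)} = \frac{1}{5} \cdot 2 = \frac{2}{5}$)
$r{\left(n \right)} = \frac{2}{5}$
$X{\left(O \right)} = - \frac{2 O}{5}$ ($X{\left(O \right)} = \left(-1\right) \frac{2}{5} O = - \frac{2 O}{5}$)
$- X{\left(-36 \right)} = - \frac{\left(-2\right) \left(-36\right)}{5} = \left(-1\right) \frac{72}{5} = - \frac{72}{5}$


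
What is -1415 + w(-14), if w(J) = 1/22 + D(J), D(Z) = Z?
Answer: -31437/22 ≈ -1429.0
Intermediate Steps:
w(J) = 1/22 + J
-1415 + w(-14) = -1415 + (1/22 - 14) = -1415 - 307/22 = -31437/22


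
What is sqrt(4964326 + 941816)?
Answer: 3*sqrt(656238) ≈ 2430.3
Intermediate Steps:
sqrt(4964326 + 941816) = sqrt(5906142) = 3*sqrt(656238)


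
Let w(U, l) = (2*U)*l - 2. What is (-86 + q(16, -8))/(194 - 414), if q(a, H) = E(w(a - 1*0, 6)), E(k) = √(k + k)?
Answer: 43/110 - √95/110 ≈ 0.30230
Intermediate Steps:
w(U, l) = -2 + 2*U*l (w(U, l) = 2*U*l - 2 = -2 + 2*U*l)
E(k) = √2*√k (E(k) = √(2*k) = √2*√k)
q(a, H) = √2*√(-2 + 12*a) (q(a, H) = √2*√(-2 + 2*(a - 1*0)*6) = √2*√(-2 + 2*(a + 0)*6) = √2*√(-2 + 2*a*6) = √2*√(-2 + 12*a))
(-86 + q(16, -8))/(194 - 414) = (-86 + 2*√(-1 + 6*16))/(194 - 414) = (-86 + 2*√(-1 + 96))/(-220) = (-86 + 2*√95)*(-1/220) = 43/110 - √95/110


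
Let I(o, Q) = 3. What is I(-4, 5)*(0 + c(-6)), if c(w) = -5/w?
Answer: 5/2 ≈ 2.5000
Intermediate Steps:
I(-4, 5)*(0 + c(-6)) = 3*(0 - 5/(-6)) = 3*(0 - 5*(-⅙)) = 3*(0 + ⅚) = 3*(⅚) = 5/2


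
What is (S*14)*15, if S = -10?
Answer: -2100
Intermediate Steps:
(S*14)*15 = -10*14*15 = -140*15 = -2100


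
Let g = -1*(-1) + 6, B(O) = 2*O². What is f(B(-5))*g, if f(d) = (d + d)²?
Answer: 70000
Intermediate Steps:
f(d) = 4*d² (f(d) = (2*d)² = 4*d²)
g = 7 (g = 1 + 6 = 7)
f(B(-5))*g = (4*(2*(-5)²)²)*7 = (4*(2*25)²)*7 = (4*50²)*7 = (4*2500)*7 = 10000*7 = 70000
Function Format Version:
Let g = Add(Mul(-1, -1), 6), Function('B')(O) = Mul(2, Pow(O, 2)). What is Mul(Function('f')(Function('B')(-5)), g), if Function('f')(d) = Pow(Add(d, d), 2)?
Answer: 70000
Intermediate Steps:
Function('f')(d) = Mul(4, Pow(d, 2)) (Function('f')(d) = Pow(Mul(2, d), 2) = Mul(4, Pow(d, 2)))
g = 7 (g = Add(1, 6) = 7)
Mul(Function('f')(Function('B')(-5)), g) = Mul(Mul(4, Pow(Mul(2, Pow(-5, 2)), 2)), 7) = Mul(Mul(4, Pow(Mul(2, 25), 2)), 7) = Mul(Mul(4, Pow(50, 2)), 7) = Mul(Mul(4, 2500), 7) = Mul(10000, 7) = 70000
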